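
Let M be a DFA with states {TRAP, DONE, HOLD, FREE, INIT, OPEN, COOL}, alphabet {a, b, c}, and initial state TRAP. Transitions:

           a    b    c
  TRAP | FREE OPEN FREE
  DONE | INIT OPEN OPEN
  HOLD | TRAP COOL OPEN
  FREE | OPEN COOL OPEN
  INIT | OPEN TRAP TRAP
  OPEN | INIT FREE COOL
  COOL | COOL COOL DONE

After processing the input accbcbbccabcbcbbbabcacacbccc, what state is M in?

start at TRAP
read 'a': TRAP → FREE
read 'c': FREE → OPEN
read 'c': OPEN → COOL
read 'b': COOL → COOL
read 'c': COOL → DONE
read 'b': DONE → OPEN
read 'b': OPEN → FREE
read 'c': FREE → OPEN
read 'c': OPEN → COOL
read 'a': COOL → COOL
read 'b': COOL → COOL
read 'c': COOL → DONE
read 'b': DONE → OPEN
read 'c': OPEN → COOL
read 'b': COOL → COOL
read 'b': COOL → COOL
read 'b': COOL → COOL
read 'a': COOL → COOL
read 'b': COOL → COOL
read 'c': COOL → DONE
read 'a': DONE → INIT
read 'c': INIT → TRAP
read 'a': TRAP → FREE
read 'c': FREE → OPEN
read 'b': OPEN → FREE
read 'c': FREE → OPEN
read 'c': OPEN → COOL
read 'c': COOL → DONE

DONE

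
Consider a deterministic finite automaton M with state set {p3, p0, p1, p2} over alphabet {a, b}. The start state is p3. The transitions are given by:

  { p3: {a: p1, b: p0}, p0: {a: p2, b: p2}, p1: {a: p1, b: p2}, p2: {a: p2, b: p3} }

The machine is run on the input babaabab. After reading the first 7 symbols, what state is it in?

p2

p3 → p0 → p2 → p3 → p1 → p1 → p2 → p2
After 7 symbols: p2.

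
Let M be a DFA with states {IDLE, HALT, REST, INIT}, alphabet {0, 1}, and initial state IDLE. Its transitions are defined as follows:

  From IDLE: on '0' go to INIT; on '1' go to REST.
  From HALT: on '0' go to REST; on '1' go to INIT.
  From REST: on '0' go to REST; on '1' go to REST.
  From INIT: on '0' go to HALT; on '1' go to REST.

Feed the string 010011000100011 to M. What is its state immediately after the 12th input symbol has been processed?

Trace: IDLE -0-> INIT -1-> REST -0-> REST -0-> REST -1-> REST -1-> REST -0-> REST -0-> REST -0-> REST -1-> REST -0-> REST -0-> REST
After 12 symbols: REST.

REST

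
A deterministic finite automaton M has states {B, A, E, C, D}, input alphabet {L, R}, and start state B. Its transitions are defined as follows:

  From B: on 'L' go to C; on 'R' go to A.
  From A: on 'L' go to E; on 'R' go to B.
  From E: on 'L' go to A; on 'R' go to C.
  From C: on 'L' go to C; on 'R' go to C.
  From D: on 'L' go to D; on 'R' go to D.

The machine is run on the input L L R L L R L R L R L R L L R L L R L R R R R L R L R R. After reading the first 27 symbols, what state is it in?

C

Trace: B -L-> C -L-> C -R-> C -L-> C -L-> C -R-> C -L-> C -R-> C -L-> C -R-> C -L-> C -R-> C -L-> C -L-> C -R-> C -L-> C -L-> C -R-> C -L-> C -R-> C -R-> C -R-> C -R-> C -L-> C -R-> C -L-> C -R-> C
After 27 symbols: C.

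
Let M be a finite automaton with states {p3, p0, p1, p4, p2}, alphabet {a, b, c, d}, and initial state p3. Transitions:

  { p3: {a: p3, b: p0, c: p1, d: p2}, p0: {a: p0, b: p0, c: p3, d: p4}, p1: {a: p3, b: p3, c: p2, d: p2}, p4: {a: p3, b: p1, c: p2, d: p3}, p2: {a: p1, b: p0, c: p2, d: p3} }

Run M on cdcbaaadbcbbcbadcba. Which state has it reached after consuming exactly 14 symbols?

Trace: p3 -c-> p1 -d-> p2 -c-> p2 -b-> p0 -a-> p0 -a-> p0 -a-> p0 -d-> p4 -b-> p1 -c-> p2 -b-> p0 -b-> p0 -c-> p3 -b-> p0
After 14 symbols: p0.

p0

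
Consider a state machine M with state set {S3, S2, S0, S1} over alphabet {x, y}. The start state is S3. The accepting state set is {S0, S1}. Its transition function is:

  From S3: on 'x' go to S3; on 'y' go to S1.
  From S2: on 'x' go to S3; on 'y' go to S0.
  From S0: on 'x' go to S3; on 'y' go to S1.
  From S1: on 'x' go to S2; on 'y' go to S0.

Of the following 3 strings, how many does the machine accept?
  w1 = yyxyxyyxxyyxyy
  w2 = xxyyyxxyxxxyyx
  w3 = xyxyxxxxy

w1: S3 → S1 → S0 → S3 → S1 → S2 → S0 → S1 → S2 → S3 → S1 → S0 → S3 → S1 → S0  → end S0, accepted
w2: S3 → S3 → S3 → S1 → S0 → S1 → S2 → S3 → S1 → S2 → S3 → S3 → S1 → S0 → S3  → end S3, rejected
w3: S3 → S3 → S1 → S2 → S0 → S3 → S3 → S3 → S3 → S1  → end S1, accepted

2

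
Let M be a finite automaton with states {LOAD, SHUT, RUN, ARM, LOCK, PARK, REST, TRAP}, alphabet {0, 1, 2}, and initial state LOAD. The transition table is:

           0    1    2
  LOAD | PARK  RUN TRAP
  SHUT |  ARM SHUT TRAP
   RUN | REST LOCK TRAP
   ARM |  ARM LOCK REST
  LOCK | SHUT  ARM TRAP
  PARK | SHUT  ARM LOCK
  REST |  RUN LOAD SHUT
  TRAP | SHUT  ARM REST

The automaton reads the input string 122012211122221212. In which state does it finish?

TRAP

LOAD → RUN → TRAP → REST → RUN → LOCK → TRAP → REST → LOAD → RUN → LOCK → TRAP → REST → SHUT → TRAP → ARM → REST → LOAD → TRAP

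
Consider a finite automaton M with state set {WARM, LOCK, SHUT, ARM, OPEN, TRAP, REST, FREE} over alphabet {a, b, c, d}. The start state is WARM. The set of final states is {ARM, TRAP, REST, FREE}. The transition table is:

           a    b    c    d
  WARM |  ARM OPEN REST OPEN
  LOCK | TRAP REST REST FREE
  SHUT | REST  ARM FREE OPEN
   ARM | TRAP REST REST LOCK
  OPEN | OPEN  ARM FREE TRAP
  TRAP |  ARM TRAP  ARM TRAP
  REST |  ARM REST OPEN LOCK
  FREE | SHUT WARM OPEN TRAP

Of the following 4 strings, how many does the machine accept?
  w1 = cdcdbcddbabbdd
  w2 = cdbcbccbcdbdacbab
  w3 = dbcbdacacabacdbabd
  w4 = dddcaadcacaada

w1:
  start at WARM
  read 'c': WARM → REST
  read 'd': REST → LOCK
  read 'c': LOCK → REST
  read 'd': REST → LOCK
  read 'b': LOCK → REST
  read 'c': REST → OPEN
  read 'd': OPEN → TRAP
  read 'd': TRAP → TRAP
  read 'b': TRAP → TRAP
  read 'a': TRAP → ARM
  read 'b': ARM → REST
  read 'b': REST → REST
  read 'd': REST → LOCK
  read 'd': LOCK → FREE
  end FREE, accepted
w2:
  start at WARM
  read 'c': WARM → REST
  read 'd': REST → LOCK
  read 'b': LOCK → REST
  read 'c': REST → OPEN
  read 'b': OPEN → ARM
  read 'c': ARM → REST
  read 'c': REST → OPEN
  read 'b': OPEN → ARM
  read 'c': ARM → REST
  read 'd': REST → LOCK
  read 'b': LOCK → REST
  read 'd': REST → LOCK
  read 'a': LOCK → TRAP
  read 'c': TRAP → ARM
  read 'b': ARM → REST
  read 'a': REST → ARM
  read 'b': ARM → REST
  end REST, accepted
w3:
  start at WARM
  read 'd': WARM → OPEN
  read 'b': OPEN → ARM
  read 'c': ARM → REST
  read 'b': REST → REST
  read 'd': REST → LOCK
  read 'a': LOCK → TRAP
  read 'c': TRAP → ARM
  read 'a': ARM → TRAP
  read 'c': TRAP → ARM
  read 'a': ARM → TRAP
  read 'b': TRAP → TRAP
  read 'a': TRAP → ARM
  read 'c': ARM → REST
  read 'd': REST → LOCK
  read 'b': LOCK → REST
  read 'a': REST → ARM
  read 'b': ARM → REST
  read 'd': REST → LOCK
  end LOCK, rejected
w4:
  start at WARM
  read 'd': WARM → OPEN
  read 'd': OPEN → TRAP
  read 'd': TRAP → TRAP
  read 'c': TRAP → ARM
  read 'a': ARM → TRAP
  read 'a': TRAP → ARM
  read 'd': ARM → LOCK
  read 'c': LOCK → REST
  read 'a': REST → ARM
  read 'c': ARM → REST
  read 'a': REST → ARM
  read 'a': ARM → TRAP
  read 'd': TRAP → TRAP
  read 'a': TRAP → ARM
  end ARM, accepted

3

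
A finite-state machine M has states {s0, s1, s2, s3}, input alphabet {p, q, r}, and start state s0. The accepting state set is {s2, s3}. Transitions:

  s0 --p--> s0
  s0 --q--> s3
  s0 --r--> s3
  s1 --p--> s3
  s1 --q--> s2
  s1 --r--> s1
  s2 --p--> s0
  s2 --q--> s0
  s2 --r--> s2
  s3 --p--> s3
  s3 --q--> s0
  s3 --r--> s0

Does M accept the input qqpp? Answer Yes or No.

No

start at s0
read 'q': s0 → s3
read 'q': s3 → s0
read 'p': s0 → s0
read 'p': s0 → s0
End state s0 is not accepting.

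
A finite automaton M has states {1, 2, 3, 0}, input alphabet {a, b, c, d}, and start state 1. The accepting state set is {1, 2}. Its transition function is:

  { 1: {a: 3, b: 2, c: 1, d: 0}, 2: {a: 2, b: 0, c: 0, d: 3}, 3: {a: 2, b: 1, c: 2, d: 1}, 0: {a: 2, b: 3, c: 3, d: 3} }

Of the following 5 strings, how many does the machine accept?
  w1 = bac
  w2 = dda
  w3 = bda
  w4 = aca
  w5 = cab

4

w1:
  start at 1
  read 'b': 1 → 2
  read 'a': 2 → 2
  read 'c': 2 → 0
  end 0, rejected
w2:
  start at 1
  read 'd': 1 → 0
  read 'd': 0 → 3
  read 'a': 3 → 2
  end 2, accepted
w3:
  start at 1
  read 'b': 1 → 2
  read 'd': 2 → 3
  read 'a': 3 → 2
  end 2, accepted
w4:
  start at 1
  read 'a': 1 → 3
  read 'c': 3 → 2
  read 'a': 2 → 2
  end 2, accepted
w5:
  start at 1
  read 'c': 1 → 1
  read 'a': 1 → 3
  read 'b': 3 → 1
  end 1, accepted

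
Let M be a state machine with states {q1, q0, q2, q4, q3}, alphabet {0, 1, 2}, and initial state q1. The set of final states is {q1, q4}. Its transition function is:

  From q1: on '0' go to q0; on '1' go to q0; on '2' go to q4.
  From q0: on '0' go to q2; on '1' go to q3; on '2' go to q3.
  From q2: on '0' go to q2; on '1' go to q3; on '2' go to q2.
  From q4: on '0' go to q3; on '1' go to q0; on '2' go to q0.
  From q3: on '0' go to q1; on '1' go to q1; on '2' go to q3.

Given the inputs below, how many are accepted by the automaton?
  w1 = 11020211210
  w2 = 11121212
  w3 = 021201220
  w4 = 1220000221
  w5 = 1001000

1

w1:
  start at q1
  read '1': q1 → q0
  read '1': q0 → q3
  read '0': q3 → q1
  read '2': q1 → q4
  read '0': q4 → q3
  read '2': q3 → q3
  read '1': q3 → q1
  read '1': q1 → q0
  read '2': q0 → q3
  read '1': q3 → q1
  read '0': q1 → q0
  end q0, rejected
w2:
  start at q1
  read '1': q1 → q0
  read '1': q0 → q3
  read '1': q3 → q1
  read '2': q1 → q4
  read '1': q4 → q0
  read '2': q0 → q3
  read '1': q3 → q1
  read '2': q1 → q4
  end q4, accepted
w3:
  start at q1
  read '0': q1 → q0
  read '2': q0 → q3
  read '1': q3 → q1
  read '2': q1 → q4
  read '0': q4 → q3
  read '1': q3 → q1
  read '2': q1 → q4
  read '2': q4 → q0
  read '0': q0 → q2
  end q2, rejected
w4:
  start at q1
  read '1': q1 → q0
  read '2': q0 → q3
  read '2': q3 → q3
  read '0': q3 → q1
  read '0': q1 → q0
  read '0': q0 → q2
  read '0': q2 → q2
  read '2': q2 → q2
  read '2': q2 → q2
  read '1': q2 → q3
  end q3, rejected
w5:
  start at q1
  read '1': q1 → q0
  read '0': q0 → q2
  read '0': q2 → q2
  read '1': q2 → q3
  read '0': q3 → q1
  read '0': q1 → q0
  read '0': q0 → q2
  end q2, rejected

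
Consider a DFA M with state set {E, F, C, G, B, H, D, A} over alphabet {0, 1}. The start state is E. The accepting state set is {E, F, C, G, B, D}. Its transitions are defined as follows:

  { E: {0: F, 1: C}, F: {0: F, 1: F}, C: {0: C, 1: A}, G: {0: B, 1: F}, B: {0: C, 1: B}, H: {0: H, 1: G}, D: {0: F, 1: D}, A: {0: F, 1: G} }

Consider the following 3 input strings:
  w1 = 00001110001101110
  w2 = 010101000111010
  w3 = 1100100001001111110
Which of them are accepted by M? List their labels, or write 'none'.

w1: Trace: E -0-> F -0-> F -0-> F -0-> F -1-> F -1-> F -1-> F -0-> F -0-> F -0-> F -1-> F -1-> F -0-> F -1-> F -1-> F -1-> F -0-> F  → end F, accepted
w2: Trace: E -0-> F -1-> F -0-> F -1-> F -0-> F -1-> F -0-> F -0-> F -0-> F -1-> F -1-> F -1-> F -0-> F -1-> F -0-> F  → end F, accepted
w3: Trace: E -1-> C -1-> A -0-> F -0-> F -1-> F -0-> F -0-> F -0-> F -0-> F -1-> F -0-> F -0-> F -1-> F -1-> F -1-> F -1-> F -1-> F -1-> F -0-> F  → end F, accepted

w1, w2, w3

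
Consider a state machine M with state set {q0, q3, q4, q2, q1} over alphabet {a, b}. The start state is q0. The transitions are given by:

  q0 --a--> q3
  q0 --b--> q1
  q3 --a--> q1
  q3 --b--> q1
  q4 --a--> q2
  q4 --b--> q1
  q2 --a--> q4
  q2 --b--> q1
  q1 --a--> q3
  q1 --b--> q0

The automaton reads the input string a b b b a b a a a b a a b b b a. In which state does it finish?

q0 → q3 → q1 → q0 → q1 → q3 → q1 → q3 → q1 → q3 → q1 → q3 → q1 → q0 → q1 → q0 → q3

q3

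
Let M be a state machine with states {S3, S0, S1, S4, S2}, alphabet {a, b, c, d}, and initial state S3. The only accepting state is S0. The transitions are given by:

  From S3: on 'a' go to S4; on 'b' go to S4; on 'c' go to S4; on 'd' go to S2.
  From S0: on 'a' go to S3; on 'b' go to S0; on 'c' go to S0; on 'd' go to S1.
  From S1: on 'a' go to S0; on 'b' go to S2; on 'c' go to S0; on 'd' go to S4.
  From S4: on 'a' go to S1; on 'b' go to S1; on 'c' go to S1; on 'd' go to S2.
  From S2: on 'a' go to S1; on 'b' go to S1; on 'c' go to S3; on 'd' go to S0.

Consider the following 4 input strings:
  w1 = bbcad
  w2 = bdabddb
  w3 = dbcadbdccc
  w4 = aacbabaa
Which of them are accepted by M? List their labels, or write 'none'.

w1: S3 → S4 → S1 → S0 → S3 → S2  → end S2, rejected
w2: S3 → S4 → S2 → S1 → S2 → S0 → S1 → S2  → end S2, rejected
w3: S3 → S2 → S1 → S0 → S3 → S2 → S1 → S4 → S1 → S0 → S0  → end S0, accepted
w4: S3 → S4 → S1 → S0 → S0 → S3 → S4 → S1 → S0  → end S0, accepted

w3, w4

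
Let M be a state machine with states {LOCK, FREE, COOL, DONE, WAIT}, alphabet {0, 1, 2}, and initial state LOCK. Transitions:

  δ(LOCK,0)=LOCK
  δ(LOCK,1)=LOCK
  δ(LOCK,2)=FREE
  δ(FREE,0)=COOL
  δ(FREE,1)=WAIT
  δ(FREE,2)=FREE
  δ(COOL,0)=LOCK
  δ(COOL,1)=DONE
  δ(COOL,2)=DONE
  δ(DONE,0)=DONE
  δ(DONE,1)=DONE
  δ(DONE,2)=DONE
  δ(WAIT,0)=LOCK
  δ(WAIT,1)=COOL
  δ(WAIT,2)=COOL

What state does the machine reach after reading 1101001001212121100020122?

DONE

LOCK → LOCK → LOCK → LOCK → LOCK → LOCK → LOCK → LOCK → LOCK → LOCK → LOCK → FREE → WAIT → COOL → DONE → DONE → DONE → DONE → DONE → DONE → DONE → DONE → DONE → DONE → DONE → DONE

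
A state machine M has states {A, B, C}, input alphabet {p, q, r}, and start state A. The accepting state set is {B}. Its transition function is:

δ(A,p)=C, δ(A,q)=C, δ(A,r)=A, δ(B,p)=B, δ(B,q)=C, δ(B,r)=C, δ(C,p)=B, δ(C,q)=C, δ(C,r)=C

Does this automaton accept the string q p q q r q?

start at A
read 'q': A → C
read 'p': C → B
read 'q': B → C
read 'q': C → C
read 'r': C → C
read 'q': C → C
End state C is not accepting.

No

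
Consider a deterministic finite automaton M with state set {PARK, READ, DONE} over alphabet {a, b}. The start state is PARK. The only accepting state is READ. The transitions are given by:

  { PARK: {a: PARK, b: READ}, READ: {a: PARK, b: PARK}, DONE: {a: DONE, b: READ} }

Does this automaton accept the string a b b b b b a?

PARK → PARK → READ → PARK → READ → PARK → READ → PARK
End state PARK is not accepting.

No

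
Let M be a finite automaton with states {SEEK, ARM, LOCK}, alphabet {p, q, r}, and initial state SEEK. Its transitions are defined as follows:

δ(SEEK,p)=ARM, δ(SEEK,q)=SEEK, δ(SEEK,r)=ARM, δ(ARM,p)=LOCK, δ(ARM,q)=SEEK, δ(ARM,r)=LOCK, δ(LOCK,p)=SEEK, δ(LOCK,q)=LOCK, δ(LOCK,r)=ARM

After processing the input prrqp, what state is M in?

ARM

start at SEEK
read 'p': SEEK → ARM
read 'r': ARM → LOCK
read 'r': LOCK → ARM
read 'q': ARM → SEEK
read 'p': SEEK → ARM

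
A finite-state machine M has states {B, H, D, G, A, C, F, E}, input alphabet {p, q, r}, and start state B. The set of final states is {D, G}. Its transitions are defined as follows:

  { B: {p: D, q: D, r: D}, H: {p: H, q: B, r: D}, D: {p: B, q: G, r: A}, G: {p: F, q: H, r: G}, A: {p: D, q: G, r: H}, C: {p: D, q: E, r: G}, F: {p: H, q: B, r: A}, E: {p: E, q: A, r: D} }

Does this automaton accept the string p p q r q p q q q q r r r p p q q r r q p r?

B → D → B → D → A → G → F → B → D → G → H → D → A → H → H → H → B → D → A → H → B → D → A
End state A is not accepting.

No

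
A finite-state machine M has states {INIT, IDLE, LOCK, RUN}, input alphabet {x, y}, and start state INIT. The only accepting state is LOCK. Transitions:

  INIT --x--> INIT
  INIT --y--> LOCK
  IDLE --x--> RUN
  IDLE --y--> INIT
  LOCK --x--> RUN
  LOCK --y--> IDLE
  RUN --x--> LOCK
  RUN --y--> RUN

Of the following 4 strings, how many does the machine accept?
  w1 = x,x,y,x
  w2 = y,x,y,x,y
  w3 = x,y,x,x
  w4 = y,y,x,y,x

2

w1: Trace: INIT -x-> INIT -x-> INIT -y-> LOCK -x-> RUN  → end RUN, rejected
w2: Trace: INIT -y-> LOCK -x-> RUN -y-> RUN -x-> LOCK -y-> IDLE  → end IDLE, rejected
w3: Trace: INIT -x-> INIT -y-> LOCK -x-> RUN -x-> LOCK  → end LOCK, accepted
w4: Trace: INIT -y-> LOCK -y-> IDLE -x-> RUN -y-> RUN -x-> LOCK  → end LOCK, accepted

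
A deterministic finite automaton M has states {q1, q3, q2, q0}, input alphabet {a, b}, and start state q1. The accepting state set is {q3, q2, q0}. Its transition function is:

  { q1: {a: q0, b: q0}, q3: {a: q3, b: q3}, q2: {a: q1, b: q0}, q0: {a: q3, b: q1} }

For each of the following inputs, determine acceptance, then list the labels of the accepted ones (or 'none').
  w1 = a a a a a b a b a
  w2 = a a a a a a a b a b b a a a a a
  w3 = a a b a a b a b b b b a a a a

w1, w2, w3

w1:
  start at q1
  read 'a': q1 → q0
  read 'a': q0 → q3
  read 'a': q3 → q3
  read 'a': q3 → q3
  read 'a': q3 → q3
  read 'b': q3 → q3
  read 'a': q3 → q3
  read 'b': q3 → q3
  read 'a': q3 → q3
  end q3, accepted
w2:
  start at q1
  read 'a': q1 → q0
  read 'a': q0 → q3
  read 'a': q3 → q3
  read 'a': q3 → q3
  read 'a': q3 → q3
  read 'a': q3 → q3
  read 'a': q3 → q3
  read 'b': q3 → q3
  read 'a': q3 → q3
  read 'b': q3 → q3
  read 'b': q3 → q3
  read 'a': q3 → q3
  read 'a': q3 → q3
  read 'a': q3 → q3
  read 'a': q3 → q3
  read 'a': q3 → q3
  end q3, accepted
w3:
  start at q1
  read 'a': q1 → q0
  read 'a': q0 → q3
  read 'b': q3 → q3
  read 'a': q3 → q3
  read 'a': q3 → q3
  read 'b': q3 → q3
  read 'a': q3 → q3
  read 'b': q3 → q3
  read 'b': q3 → q3
  read 'b': q3 → q3
  read 'b': q3 → q3
  read 'a': q3 → q3
  read 'a': q3 → q3
  read 'a': q3 → q3
  read 'a': q3 → q3
  end q3, accepted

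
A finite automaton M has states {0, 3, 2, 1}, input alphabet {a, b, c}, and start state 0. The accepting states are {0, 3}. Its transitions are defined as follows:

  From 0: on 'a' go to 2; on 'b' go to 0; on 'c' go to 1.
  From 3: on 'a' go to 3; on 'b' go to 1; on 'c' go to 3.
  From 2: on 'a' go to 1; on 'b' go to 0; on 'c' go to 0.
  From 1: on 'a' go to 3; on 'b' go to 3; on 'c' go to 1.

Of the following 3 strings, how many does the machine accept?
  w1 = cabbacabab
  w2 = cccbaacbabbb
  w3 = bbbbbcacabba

1

w1: 0 → 1 → 3 → 1 → 3 → 3 → 3 → 3 → 1 → 3 → 1  → end 1, rejected
w2: 0 → 1 → 1 → 1 → 3 → 3 → 3 → 3 → 1 → 3 → 1 → 3 → 1  → end 1, rejected
w3: 0 → 0 → 0 → 0 → 0 → 0 → 1 → 3 → 3 → 3 → 1 → 3 → 3  → end 3, accepted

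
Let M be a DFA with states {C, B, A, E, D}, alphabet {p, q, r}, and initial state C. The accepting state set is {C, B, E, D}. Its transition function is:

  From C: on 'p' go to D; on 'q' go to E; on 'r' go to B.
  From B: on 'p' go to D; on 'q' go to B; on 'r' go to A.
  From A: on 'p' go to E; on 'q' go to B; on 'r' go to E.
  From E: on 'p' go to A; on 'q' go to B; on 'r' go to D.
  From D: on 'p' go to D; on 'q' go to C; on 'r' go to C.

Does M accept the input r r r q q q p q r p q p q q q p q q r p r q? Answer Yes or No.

Trace: C -r-> B -r-> A -r-> E -q-> B -q-> B -q-> B -p-> D -q-> C -r-> B -p-> D -q-> C -p-> D -q-> C -q-> E -q-> B -p-> D -q-> C -q-> E -r-> D -p-> D -r-> C -q-> E
End state E is accepting.

Yes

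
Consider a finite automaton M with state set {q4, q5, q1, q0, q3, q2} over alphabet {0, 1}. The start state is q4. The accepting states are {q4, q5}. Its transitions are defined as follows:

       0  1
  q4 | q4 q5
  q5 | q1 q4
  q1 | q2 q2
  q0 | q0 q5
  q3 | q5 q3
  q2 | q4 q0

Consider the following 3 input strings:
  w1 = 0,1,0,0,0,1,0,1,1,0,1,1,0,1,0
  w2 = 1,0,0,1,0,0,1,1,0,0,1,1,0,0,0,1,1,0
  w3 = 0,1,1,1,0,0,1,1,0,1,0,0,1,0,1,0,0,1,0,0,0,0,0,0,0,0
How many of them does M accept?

w1: Trace: q4 -0-> q4 -1-> q5 -0-> q1 -0-> q2 -0-> q4 -1-> q5 -0-> q1 -1-> q2 -1-> q0 -0-> q0 -1-> q5 -1-> q4 -0-> q4 -1-> q5 -0-> q1  → end q1, rejected
w2: Trace: q4 -1-> q5 -0-> q1 -0-> q2 -1-> q0 -0-> q0 -0-> q0 -1-> q5 -1-> q4 -0-> q4 -0-> q4 -1-> q5 -1-> q4 -0-> q4 -0-> q4 -0-> q4 -1-> q5 -1-> q4 -0-> q4  → end q4, accepted
w3: Trace: q4 -0-> q4 -1-> q5 -1-> q4 -1-> q5 -0-> q1 -0-> q2 -1-> q0 -1-> q5 -0-> q1 -1-> q2 -0-> q4 -0-> q4 -1-> q5 -0-> q1 -1-> q2 -0-> q4 -0-> q4 -1-> q5 -0-> q1 -0-> q2 -0-> q4 -0-> q4 -0-> q4 -0-> q4 -0-> q4 -0-> q4  → end q4, accepted

2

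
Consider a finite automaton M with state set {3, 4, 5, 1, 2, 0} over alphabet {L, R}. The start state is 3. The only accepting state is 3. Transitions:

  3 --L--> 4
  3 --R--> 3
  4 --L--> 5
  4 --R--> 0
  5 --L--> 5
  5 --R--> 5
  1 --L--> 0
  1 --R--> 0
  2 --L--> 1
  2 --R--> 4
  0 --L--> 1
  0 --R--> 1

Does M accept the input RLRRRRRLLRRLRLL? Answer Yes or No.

start at 3
read 'R': 3 → 3
read 'L': 3 → 4
read 'R': 4 → 0
read 'R': 0 → 1
read 'R': 1 → 0
read 'R': 0 → 1
read 'R': 1 → 0
read 'L': 0 → 1
read 'L': 1 → 0
read 'R': 0 → 1
read 'R': 1 → 0
read 'L': 0 → 1
read 'R': 1 → 0
read 'L': 0 → 1
read 'L': 1 → 0
End state 0 is not accepting.

No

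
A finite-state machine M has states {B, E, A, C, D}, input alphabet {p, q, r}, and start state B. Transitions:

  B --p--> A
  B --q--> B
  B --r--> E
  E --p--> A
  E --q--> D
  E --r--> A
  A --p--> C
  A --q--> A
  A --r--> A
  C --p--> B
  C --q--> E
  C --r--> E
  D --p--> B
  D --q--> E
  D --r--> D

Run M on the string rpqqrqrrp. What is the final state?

C

B → E → A → A → A → A → A → A → A → C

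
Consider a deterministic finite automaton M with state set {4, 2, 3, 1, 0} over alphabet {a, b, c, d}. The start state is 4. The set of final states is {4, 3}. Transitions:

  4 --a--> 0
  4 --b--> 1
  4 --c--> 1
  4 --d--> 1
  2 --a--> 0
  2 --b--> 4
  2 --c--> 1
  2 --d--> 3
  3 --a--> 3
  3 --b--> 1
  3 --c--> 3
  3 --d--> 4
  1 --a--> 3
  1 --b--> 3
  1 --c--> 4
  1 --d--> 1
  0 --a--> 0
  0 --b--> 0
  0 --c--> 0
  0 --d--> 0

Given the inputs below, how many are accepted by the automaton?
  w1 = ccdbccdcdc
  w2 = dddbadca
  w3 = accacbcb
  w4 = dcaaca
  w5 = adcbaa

w1: Trace: 4 -c-> 1 -c-> 4 -d-> 1 -b-> 3 -c-> 3 -c-> 3 -d-> 4 -c-> 1 -d-> 1 -c-> 4  → end 4, accepted
w2: Trace: 4 -d-> 1 -d-> 1 -d-> 1 -b-> 3 -a-> 3 -d-> 4 -c-> 1 -a-> 3  → end 3, accepted
w3: Trace: 4 -a-> 0 -c-> 0 -c-> 0 -a-> 0 -c-> 0 -b-> 0 -c-> 0 -b-> 0  → end 0, rejected
w4: Trace: 4 -d-> 1 -c-> 4 -a-> 0 -a-> 0 -c-> 0 -a-> 0  → end 0, rejected
w5: Trace: 4 -a-> 0 -d-> 0 -c-> 0 -b-> 0 -a-> 0 -a-> 0  → end 0, rejected

2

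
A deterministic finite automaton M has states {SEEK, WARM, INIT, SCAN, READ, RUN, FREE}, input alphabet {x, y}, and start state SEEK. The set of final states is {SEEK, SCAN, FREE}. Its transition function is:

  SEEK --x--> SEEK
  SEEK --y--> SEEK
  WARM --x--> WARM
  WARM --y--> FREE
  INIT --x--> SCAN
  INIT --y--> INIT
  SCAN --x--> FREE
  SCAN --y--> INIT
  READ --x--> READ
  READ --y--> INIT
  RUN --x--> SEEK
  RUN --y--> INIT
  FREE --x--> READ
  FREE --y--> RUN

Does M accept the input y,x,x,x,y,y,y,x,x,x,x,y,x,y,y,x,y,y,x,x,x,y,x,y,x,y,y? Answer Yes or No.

start at SEEK
read 'y': SEEK → SEEK
read 'x': SEEK → SEEK
read 'x': SEEK → SEEK
read 'x': SEEK → SEEK
read 'y': SEEK → SEEK
read 'y': SEEK → SEEK
read 'y': SEEK → SEEK
read 'x': SEEK → SEEK
read 'x': SEEK → SEEK
read 'x': SEEK → SEEK
read 'x': SEEK → SEEK
read 'y': SEEK → SEEK
read 'x': SEEK → SEEK
read 'y': SEEK → SEEK
read 'y': SEEK → SEEK
read 'x': SEEK → SEEK
read 'y': SEEK → SEEK
read 'y': SEEK → SEEK
read 'x': SEEK → SEEK
read 'x': SEEK → SEEK
read 'x': SEEK → SEEK
read 'y': SEEK → SEEK
read 'x': SEEK → SEEK
read 'y': SEEK → SEEK
read 'x': SEEK → SEEK
read 'y': SEEK → SEEK
read 'y': SEEK → SEEK
End state SEEK is accepting.

Yes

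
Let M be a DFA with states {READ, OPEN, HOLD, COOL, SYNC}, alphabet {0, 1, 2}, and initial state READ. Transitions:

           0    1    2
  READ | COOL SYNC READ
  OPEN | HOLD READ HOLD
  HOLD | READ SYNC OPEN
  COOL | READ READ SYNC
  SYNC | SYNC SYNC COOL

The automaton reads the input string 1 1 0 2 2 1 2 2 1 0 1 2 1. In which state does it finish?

READ

READ → SYNC → SYNC → SYNC → COOL → SYNC → SYNC → COOL → SYNC → SYNC → SYNC → SYNC → COOL → READ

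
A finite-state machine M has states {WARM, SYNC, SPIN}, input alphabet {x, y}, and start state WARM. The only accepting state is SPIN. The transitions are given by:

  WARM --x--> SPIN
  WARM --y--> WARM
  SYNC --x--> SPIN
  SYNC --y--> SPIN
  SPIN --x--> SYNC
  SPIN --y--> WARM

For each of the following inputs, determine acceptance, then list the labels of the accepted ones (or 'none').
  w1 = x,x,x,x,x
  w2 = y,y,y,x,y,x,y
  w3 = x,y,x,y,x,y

w1

w1:
  start at WARM
  read 'x': WARM → SPIN
  read 'x': SPIN → SYNC
  read 'x': SYNC → SPIN
  read 'x': SPIN → SYNC
  read 'x': SYNC → SPIN
  end SPIN, accepted
w2:
  start at WARM
  read 'y': WARM → WARM
  read 'y': WARM → WARM
  read 'y': WARM → WARM
  read 'x': WARM → SPIN
  read 'y': SPIN → WARM
  read 'x': WARM → SPIN
  read 'y': SPIN → WARM
  end WARM, rejected
w3:
  start at WARM
  read 'x': WARM → SPIN
  read 'y': SPIN → WARM
  read 'x': WARM → SPIN
  read 'y': SPIN → WARM
  read 'x': WARM → SPIN
  read 'y': SPIN → WARM
  end WARM, rejected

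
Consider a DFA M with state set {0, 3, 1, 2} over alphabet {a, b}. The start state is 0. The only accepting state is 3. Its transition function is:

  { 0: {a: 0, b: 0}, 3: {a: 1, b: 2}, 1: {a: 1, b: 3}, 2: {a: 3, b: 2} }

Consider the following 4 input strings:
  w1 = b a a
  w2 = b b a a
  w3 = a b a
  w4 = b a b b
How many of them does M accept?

0

w1: Trace: 0 -b-> 0 -a-> 0 -a-> 0  → end 0, rejected
w2: Trace: 0 -b-> 0 -b-> 0 -a-> 0 -a-> 0  → end 0, rejected
w3: Trace: 0 -a-> 0 -b-> 0 -a-> 0  → end 0, rejected
w4: Trace: 0 -b-> 0 -a-> 0 -b-> 0 -b-> 0  → end 0, rejected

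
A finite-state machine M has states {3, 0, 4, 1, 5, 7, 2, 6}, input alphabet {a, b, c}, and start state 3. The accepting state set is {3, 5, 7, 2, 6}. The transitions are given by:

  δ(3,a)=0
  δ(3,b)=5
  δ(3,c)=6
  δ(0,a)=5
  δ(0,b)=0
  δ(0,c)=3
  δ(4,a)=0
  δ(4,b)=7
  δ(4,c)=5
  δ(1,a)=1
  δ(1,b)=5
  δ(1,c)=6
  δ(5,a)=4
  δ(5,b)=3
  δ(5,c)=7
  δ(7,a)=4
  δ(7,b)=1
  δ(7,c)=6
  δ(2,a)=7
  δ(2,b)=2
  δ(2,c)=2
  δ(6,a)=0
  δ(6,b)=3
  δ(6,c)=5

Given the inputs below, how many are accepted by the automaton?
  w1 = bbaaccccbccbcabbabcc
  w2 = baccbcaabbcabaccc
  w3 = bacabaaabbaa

w1: Trace: 3 -b-> 5 -b-> 3 -a-> 0 -a-> 5 -c-> 7 -c-> 6 -c-> 5 -c-> 7 -b-> 1 -c-> 6 -c-> 5 -b-> 3 -c-> 6 -a-> 0 -b-> 0 -b-> 0 -a-> 5 -b-> 3 -c-> 6 -c-> 5  → end 5, accepted
w2: Trace: 3 -b-> 5 -a-> 4 -c-> 5 -c-> 7 -b-> 1 -c-> 6 -a-> 0 -a-> 5 -b-> 3 -b-> 5 -c-> 7 -a-> 4 -b-> 7 -a-> 4 -c-> 5 -c-> 7 -c-> 6  → end 6, accepted
w3: Trace: 3 -b-> 5 -a-> 4 -c-> 5 -a-> 4 -b-> 7 -a-> 4 -a-> 0 -a-> 5 -b-> 3 -b-> 5 -a-> 4 -a-> 0  → end 0, rejected

2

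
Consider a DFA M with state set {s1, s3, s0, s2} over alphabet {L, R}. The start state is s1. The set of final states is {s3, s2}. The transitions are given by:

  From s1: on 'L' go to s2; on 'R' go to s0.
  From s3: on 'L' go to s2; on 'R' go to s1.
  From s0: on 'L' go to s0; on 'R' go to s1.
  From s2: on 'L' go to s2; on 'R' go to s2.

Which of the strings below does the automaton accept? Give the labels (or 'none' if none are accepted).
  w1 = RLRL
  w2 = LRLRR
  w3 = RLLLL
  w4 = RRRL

w1, w2

w1: s1 → s0 → s0 → s1 → s2  → end s2, accepted
w2: s1 → s2 → s2 → s2 → s2 → s2  → end s2, accepted
w3: s1 → s0 → s0 → s0 → s0 → s0  → end s0, rejected
w4: s1 → s0 → s1 → s0 → s0  → end s0, rejected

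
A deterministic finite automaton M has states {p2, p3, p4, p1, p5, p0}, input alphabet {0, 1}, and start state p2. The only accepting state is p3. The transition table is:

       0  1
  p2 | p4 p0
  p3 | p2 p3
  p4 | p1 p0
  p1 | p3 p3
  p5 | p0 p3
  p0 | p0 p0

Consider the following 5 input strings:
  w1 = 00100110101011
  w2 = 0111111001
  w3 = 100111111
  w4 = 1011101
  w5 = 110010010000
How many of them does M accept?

0

w1:
  start at p2
  read '0': p2 → p4
  read '0': p4 → p1
  read '1': p1 → p3
  read '0': p3 → p2
  read '0': p2 → p4
  read '1': p4 → p0
  read '1': p0 → p0
  read '0': p0 → p0
  read '1': p0 → p0
  read '0': p0 → p0
  read '1': p0 → p0
  read '0': p0 → p0
  read '1': p0 → p0
  read '1': p0 → p0
  end p0, rejected
w2:
  start at p2
  read '0': p2 → p4
  read '1': p4 → p0
  read '1': p0 → p0
  read '1': p0 → p0
  read '1': p0 → p0
  read '1': p0 → p0
  read '1': p0 → p0
  read '0': p0 → p0
  read '0': p0 → p0
  read '1': p0 → p0
  end p0, rejected
w3:
  start at p2
  read '1': p2 → p0
  read '0': p0 → p0
  read '0': p0 → p0
  read '1': p0 → p0
  read '1': p0 → p0
  read '1': p0 → p0
  read '1': p0 → p0
  read '1': p0 → p0
  read '1': p0 → p0
  end p0, rejected
w4:
  start at p2
  read '1': p2 → p0
  read '0': p0 → p0
  read '1': p0 → p0
  read '1': p0 → p0
  read '1': p0 → p0
  read '0': p0 → p0
  read '1': p0 → p0
  end p0, rejected
w5:
  start at p2
  read '1': p2 → p0
  read '1': p0 → p0
  read '0': p0 → p0
  read '0': p0 → p0
  read '1': p0 → p0
  read '0': p0 → p0
  read '0': p0 → p0
  read '1': p0 → p0
  read '0': p0 → p0
  read '0': p0 → p0
  read '0': p0 → p0
  read '0': p0 → p0
  end p0, rejected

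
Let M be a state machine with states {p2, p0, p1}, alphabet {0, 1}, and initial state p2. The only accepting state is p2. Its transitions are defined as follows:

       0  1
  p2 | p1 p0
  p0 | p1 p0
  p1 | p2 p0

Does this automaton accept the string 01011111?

No

Trace: p2 -0-> p1 -1-> p0 -0-> p1 -1-> p0 -1-> p0 -1-> p0 -1-> p0 -1-> p0
End state p0 is not accepting.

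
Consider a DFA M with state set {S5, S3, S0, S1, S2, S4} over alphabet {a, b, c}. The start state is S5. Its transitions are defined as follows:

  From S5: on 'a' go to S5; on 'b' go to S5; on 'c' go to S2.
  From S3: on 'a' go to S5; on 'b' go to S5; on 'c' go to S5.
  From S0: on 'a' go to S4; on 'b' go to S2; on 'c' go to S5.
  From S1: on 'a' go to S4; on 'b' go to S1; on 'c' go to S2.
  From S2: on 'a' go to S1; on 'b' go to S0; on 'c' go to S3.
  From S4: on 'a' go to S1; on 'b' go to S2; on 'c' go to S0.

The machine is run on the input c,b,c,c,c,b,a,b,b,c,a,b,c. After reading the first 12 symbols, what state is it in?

start at S5
read 'c': S5 → S2
read 'b': S2 → S0
read 'c': S0 → S5
read 'c': S5 → S2
read 'c': S2 → S3
read 'b': S3 → S5
read 'a': S5 → S5
read 'b': S5 → S5
read 'b': S5 → S5
read 'c': S5 → S2
read 'a': S2 → S1
read 'b': S1 → S1
After 12 symbols: S1.

S1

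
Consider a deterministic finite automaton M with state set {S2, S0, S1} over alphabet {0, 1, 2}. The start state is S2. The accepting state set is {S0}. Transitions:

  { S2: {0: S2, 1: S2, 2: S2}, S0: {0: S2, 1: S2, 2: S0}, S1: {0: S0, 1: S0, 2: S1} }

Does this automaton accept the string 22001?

Trace: S2 -2-> S2 -2-> S2 -0-> S2 -0-> S2 -1-> S2
End state S2 is not accepting.

No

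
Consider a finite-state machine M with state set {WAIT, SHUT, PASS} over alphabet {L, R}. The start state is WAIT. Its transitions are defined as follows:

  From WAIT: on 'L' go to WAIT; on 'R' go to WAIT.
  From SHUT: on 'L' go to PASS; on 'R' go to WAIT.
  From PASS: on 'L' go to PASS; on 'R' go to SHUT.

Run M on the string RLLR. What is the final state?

Trace: WAIT -R-> WAIT -L-> WAIT -L-> WAIT -R-> WAIT

WAIT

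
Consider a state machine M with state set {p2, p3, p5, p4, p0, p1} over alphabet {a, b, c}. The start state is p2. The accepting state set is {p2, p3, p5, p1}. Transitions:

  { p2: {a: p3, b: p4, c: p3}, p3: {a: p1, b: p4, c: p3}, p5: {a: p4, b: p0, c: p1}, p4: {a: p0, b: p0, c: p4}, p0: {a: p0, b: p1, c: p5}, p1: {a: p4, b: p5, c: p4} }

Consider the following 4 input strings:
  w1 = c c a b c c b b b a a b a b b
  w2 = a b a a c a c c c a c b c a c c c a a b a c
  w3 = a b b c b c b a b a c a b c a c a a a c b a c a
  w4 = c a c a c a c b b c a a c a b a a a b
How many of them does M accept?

w1: p2 → p3 → p3 → p1 → p5 → p1 → p4 → p0 → p1 → p5 → p4 → p0 → p1 → p4 → p0 → p1  → end p1, accepted
w2: p2 → p3 → p4 → p0 → p0 → p5 → p4 → p4 → p4 → p4 → p0 → p5 → p0 → p5 → p4 → p4 → p4 → p4 → p0 → p0 → p1 → p4 → p4  → end p4, rejected
w3: p2 → p3 → p4 → p0 → p5 → p0 → p5 → p0 → p0 → p1 → p4 → p4 → p0 → p1 → p4 → p0 → p5 → p4 → p0 → p0 → p5 → p0 → p0 → p5 → p4  → end p4, rejected
w4: p2 → p3 → p1 → p4 → p0 → p5 → p4 → p4 → p0 → p1 → p4 → p0 → p0 → p5 → p4 → p0 → p0 → p0 → p0 → p1  → end p1, accepted

2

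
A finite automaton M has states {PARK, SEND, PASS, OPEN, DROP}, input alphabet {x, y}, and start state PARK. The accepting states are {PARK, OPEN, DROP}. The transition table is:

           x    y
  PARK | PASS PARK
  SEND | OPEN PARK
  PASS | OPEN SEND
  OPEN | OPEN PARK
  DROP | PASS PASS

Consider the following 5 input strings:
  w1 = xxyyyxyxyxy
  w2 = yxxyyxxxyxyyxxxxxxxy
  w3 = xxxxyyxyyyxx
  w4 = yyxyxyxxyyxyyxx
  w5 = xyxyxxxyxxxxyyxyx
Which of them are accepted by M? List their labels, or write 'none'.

w2, w3, w4, w5

w1:
  start at PARK
  read 'x': PARK → PASS
  read 'x': PASS → OPEN
  read 'y': OPEN → PARK
  read 'y': PARK → PARK
  read 'y': PARK → PARK
  read 'x': PARK → PASS
  read 'y': PASS → SEND
  read 'x': SEND → OPEN
  read 'y': OPEN → PARK
  read 'x': PARK → PASS
  read 'y': PASS → SEND
  end SEND, rejected
w2:
  start at PARK
  read 'y': PARK → PARK
  read 'x': PARK → PASS
  read 'x': PASS → OPEN
  read 'y': OPEN → PARK
  read 'y': PARK → PARK
  read 'x': PARK → PASS
  read 'x': PASS → OPEN
  read 'x': OPEN → OPEN
  read 'y': OPEN → PARK
  read 'x': PARK → PASS
  read 'y': PASS → SEND
  read 'y': SEND → PARK
  read 'x': PARK → PASS
  read 'x': PASS → OPEN
  read 'x': OPEN → OPEN
  read 'x': OPEN → OPEN
  read 'x': OPEN → OPEN
  read 'x': OPEN → OPEN
  read 'x': OPEN → OPEN
  read 'y': OPEN → PARK
  end PARK, accepted
w3:
  start at PARK
  read 'x': PARK → PASS
  read 'x': PASS → OPEN
  read 'x': OPEN → OPEN
  read 'x': OPEN → OPEN
  read 'y': OPEN → PARK
  read 'y': PARK → PARK
  read 'x': PARK → PASS
  read 'y': PASS → SEND
  read 'y': SEND → PARK
  read 'y': PARK → PARK
  read 'x': PARK → PASS
  read 'x': PASS → OPEN
  end OPEN, accepted
w4:
  start at PARK
  read 'y': PARK → PARK
  read 'y': PARK → PARK
  read 'x': PARK → PASS
  read 'y': PASS → SEND
  read 'x': SEND → OPEN
  read 'y': OPEN → PARK
  read 'x': PARK → PASS
  read 'x': PASS → OPEN
  read 'y': OPEN → PARK
  read 'y': PARK → PARK
  read 'x': PARK → PASS
  read 'y': PASS → SEND
  read 'y': SEND → PARK
  read 'x': PARK → PASS
  read 'x': PASS → OPEN
  end OPEN, accepted
w5:
  start at PARK
  read 'x': PARK → PASS
  read 'y': PASS → SEND
  read 'x': SEND → OPEN
  read 'y': OPEN → PARK
  read 'x': PARK → PASS
  read 'x': PASS → OPEN
  read 'x': OPEN → OPEN
  read 'y': OPEN → PARK
  read 'x': PARK → PASS
  read 'x': PASS → OPEN
  read 'x': OPEN → OPEN
  read 'x': OPEN → OPEN
  read 'y': OPEN → PARK
  read 'y': PARK → PARK
  read 'x': PARK → PASS
  read 'y': PASS → SEND
  read 'x': SEND → OPEN
  end OPEN, accepted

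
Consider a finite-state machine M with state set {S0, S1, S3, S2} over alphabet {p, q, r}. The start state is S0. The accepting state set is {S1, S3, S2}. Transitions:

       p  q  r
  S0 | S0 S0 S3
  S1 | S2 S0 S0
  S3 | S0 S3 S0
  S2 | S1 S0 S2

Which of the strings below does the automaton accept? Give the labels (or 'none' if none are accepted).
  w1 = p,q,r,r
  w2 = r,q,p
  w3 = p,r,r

none

w1: S0 → S0 → S0 → S3 → S0  → end S0, rejected
w2: S0 → S3 → S3 → S0  → end S0, rejected
w3: S0 → S0 → S3 → S0  → end S0, rejected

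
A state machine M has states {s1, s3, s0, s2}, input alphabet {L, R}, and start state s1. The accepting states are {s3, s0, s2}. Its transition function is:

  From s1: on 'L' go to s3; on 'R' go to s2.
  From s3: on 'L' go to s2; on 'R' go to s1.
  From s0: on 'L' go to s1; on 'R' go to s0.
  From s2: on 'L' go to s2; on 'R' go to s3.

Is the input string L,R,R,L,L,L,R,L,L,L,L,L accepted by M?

s1 → s3 → s1 → s2 → s2 → s2 → s2 → s3 → s2 → s2 → s2 → s2 → s2
End state s2 is accepting.

Yes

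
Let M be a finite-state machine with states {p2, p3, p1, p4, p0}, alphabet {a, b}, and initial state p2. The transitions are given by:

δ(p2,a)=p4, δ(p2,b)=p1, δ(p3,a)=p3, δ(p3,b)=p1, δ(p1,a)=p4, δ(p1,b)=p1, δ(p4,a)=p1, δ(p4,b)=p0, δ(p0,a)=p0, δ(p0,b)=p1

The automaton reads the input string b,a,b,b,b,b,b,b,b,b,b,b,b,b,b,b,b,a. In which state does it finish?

p2 → p1 → p4 → p0 → p1 → p1 → p1 → p1 → p1 → p1 → p1 → p1 → p1 → p1 → p1 → p1 → p1 → p1 → p4

p4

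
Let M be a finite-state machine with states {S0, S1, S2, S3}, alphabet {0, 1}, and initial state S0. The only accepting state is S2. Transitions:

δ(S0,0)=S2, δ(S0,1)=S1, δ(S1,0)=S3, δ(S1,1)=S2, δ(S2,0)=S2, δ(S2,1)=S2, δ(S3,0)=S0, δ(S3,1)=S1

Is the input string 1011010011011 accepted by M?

S0 → S1 → S3 → S1 → S2 → S2 → S2 → S2 → S2 → S2 → S2 → S2 → S2 → S2
End state S2 is accepting.

Yes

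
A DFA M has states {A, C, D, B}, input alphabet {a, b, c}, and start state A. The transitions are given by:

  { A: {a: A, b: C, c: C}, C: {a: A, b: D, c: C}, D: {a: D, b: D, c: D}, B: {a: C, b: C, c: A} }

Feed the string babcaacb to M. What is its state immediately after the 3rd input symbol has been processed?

C

start at A
read 'b': A → C
read 'a': C → A
read 'b': A → C
After 3 symbols: C.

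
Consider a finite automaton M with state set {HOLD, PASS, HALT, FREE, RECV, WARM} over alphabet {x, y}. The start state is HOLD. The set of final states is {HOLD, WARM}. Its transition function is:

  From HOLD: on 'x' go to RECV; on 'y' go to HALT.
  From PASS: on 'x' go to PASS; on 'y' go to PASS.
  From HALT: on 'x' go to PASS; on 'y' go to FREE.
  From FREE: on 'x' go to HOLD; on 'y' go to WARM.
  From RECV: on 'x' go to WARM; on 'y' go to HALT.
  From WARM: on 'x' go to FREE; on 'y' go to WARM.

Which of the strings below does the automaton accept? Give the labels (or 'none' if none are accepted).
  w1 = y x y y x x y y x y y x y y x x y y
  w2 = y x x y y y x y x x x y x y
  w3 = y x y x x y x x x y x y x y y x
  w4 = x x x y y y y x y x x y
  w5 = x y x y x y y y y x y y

none

w1: Trace: HOLD -y-> HALT -x-> PASS -y-> PASS -y-> PASS -x-> PASS -x-> PASS -y-> PASS -y-> PASS -x-> PASS -y-> PASS -y-> PASS -x-> PASS -y-> PASS -y-> PASS -x-> PASS -x-> PASS -y-> PASS -y-> PASS  → end PASS, rejected
w2: Trace: HOLD -y-> HALT -x-> PASS -x-> PASS -y-> PASS -y-> PASS -y-> PASS -x-> PASS -y-> PASS -x-> PASS -x-> PASS -x-> PASS -y-> PASS -x-> PASS -y-> PASS  → end PASS, rejected
w3: Trace: HOLD -y-> HALT -x-> PASS -y-> PASS -x-> PASS -x-> PASS -y-> PASS -x-> PASS -x-> PASS -x-> PASS -y-> PASS -x-> PASS -y-> PASS -x-> PASS -y-> PASS -y-> PASS -x-> PASS  → end PASS, rejected
w4: Trace: HOLD -x-> RECV -x-> WARM -x-> FREE -y-> WARM -y-> WARM -y-> WARM -y-> WARM -x-> FREE -y-> WARM -x-> FREE -x-> HOLD -y-> HALT  → end HALT, rejected
w5: Trace: HOLD -x-> RECV -y-> HALT -x-> PASS -y-> PASS -x-> PASS -y-> PASS -y-> PASS -y-> PASS -y-> PASS -x-> PASS -y-> PASS -y-> PASS  → end PASS, rejected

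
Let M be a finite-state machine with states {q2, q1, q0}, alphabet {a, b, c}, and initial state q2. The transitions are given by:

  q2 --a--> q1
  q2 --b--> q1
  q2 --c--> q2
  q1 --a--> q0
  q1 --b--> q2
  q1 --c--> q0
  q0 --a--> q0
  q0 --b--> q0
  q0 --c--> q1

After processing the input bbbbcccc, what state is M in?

q2

start at q2
read 'b': q2 → q1
read 'b': q1 → q2
read 'b': q2 → q1
read 'b': q1 → q2
read 'c': q2 → q2
read 'c': q2 → q2
read 'c': q2 → q2
read 'c': q2 → q2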